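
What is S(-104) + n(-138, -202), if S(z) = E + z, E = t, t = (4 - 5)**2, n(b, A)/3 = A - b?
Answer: -295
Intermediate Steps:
n(b, A) = -3*b + 3*A (n(b, A) = 3*(A - b) = -3*b + 3*A)
t = 1 (t = (-1)**2 = 1)
E = 1
S(z) = 1 + z
S(-104) + n(-138, -202) = (1 - 104) + (-3*(-138) + 3*(-202)) = -103 + (414 - 606) = -103 - 192 = -295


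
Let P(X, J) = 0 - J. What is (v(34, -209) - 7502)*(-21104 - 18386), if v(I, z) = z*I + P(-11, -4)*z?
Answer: 609883560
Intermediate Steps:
P(X, J) = -J
v(I, z) = 4*z + I*z (v(I, z) = z*I + (-1*(-4))*z = I*z + 4*z = 4*z + I*z)
(v(34, -209) - 7502)*(-21104 - 18386) = (-209*(4 + 34) - 7502)*(-21104 - 18386) = (-209*38 - 7502)*(-39490) = (-7942 - 7502)*(-39490) = -15444*(-39490) = 609883560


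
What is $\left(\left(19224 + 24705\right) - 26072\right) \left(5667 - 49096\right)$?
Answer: $-775511653$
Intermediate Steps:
$\left(\left(19224 + 24705\right) - 26072\right) \left(5667 - 49096\right) = \left(43929 - 26072\right) \left(-43429\right) = 17857 \left(-43429\right) = -775511653$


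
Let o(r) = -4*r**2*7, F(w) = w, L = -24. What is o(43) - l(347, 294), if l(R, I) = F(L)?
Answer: -51748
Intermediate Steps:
l(R, I) = -24
o(r) = -28*r**2
o(43) - l(347, 294) = -28*43**2 - 1*(-24) = -28*1849 + 24 = -51772 + 24 = -51748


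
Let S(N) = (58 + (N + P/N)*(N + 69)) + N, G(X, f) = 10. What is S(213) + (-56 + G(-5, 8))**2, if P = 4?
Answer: 4434539/71 ≈ 62458.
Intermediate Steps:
S(N) = 58 + N + (69 + N)*(N + 4/N) (S(N) = (58 + (N + 4/N)*(N + 69)) + N = (58 + (N + 4/N)*(69 + N)) + N = (58 + (69 + N)*(N + 4/N)) + N = 58 + N + (69 + N)*(N + 4/N))
S(213) + (-56 + G(-5, 8))**2 = (62 + 213**2 + 70*213 + 276/213) + (-56 + 10)**2 = (62 + 45369 + 14910 + 276*(1/213)) + (-46)**2 = (62 + 45369 + 14910 + 92/71) + 2116 = 4284303/71 + 2116 = 4434539/71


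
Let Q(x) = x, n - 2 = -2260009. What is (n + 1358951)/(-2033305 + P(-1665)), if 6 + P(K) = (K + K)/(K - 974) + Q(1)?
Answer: 12384827/27947405 ≈ 0.44315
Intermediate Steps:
n = -2260007 (n = 2 - 2260009 = -2260007)
P(K) = -5 + 2*K/(-974 + K) (P(K) = -6 + ((K + K)/(K - 974) + 1) = -6 + ((2*K)/(-974 + K) + 1) = -6 + (2*K/(-974 + K) + 1) = -6 + (1 + 2*K/(-974 + K)) = -5 + 2*K/(-974 + K))
(n + 1358951)/(-2033305 + P(-1665)) = (-2260007 + 1358951)/(-2033305 + (4870 - 3*(-1665))/(-974 - 1665)) = -901056/(-2033305 + (4870 + 4995)/(-2639)) = -901056/(-2033305 - 1/2639*9865) = -901056/(-2033305 - 9865/2639) = -901056/(-5365901760/2639) = -901056*(-2639/5365901760) = 12384827/27947405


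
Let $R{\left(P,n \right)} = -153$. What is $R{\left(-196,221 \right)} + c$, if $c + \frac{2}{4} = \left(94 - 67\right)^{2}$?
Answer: $\frac{1151}{2} \approx 575.5$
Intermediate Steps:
$c = \frac{1457}{2}$ ($c = - \frac{1}{2} + \left(94 - 67\right)^{2} = - \frac{1}{2} + 27^{2} = - \frac{1}{2} + 729 = \frac{1457}{2} \approx 728.5$)
$R{\left(-196,221 \right)} + c = -153 + \frac{1457}{2} = \frac{1151}{2}$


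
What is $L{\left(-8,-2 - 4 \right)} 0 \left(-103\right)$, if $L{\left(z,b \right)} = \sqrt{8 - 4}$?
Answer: $0$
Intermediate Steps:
$L{\left(z,b \right)} = 2$ ($L{\left(z,b \right)} = \sqrt{4} = 2$)
$L{\left(-8,-2 - 4 \right)} 0 \left(-103\right) = 2 \cdot 0 \left(-103\right) = 0 \left(-103\right) = 0$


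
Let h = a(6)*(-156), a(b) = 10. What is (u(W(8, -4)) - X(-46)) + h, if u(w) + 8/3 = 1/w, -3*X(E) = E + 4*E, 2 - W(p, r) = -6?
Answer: -39341/24 ≈ -1639.2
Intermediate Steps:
W(p, r) = 8 (W(p, r) = 2 - 1*(-6) = 2 + 6 = 8)
X(E) = -5*E/3 (X(E) = -(E + 4*E)/3 = -5*E/3)
h = -1560 (h = 10*(-156) = -1560)
u(w) = -8/3 + 1/w
(u(W(8, -4)) - X(-46)) + h = ((-8/3 + 1/8) - (-5)*(-46)/3) - 1560 = ((-8/3 + ⅛) - 1*230/3) - 1560 = (-61/24 - 230/3) - 1560 = -1901/24 - 1560 = -39341/24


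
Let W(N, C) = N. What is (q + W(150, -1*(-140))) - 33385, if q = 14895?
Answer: -18340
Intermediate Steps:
(q + W(150, -1*(-140))) - 33385 = (14895 + 150) - 33385 = 15045 - 33385 = -18340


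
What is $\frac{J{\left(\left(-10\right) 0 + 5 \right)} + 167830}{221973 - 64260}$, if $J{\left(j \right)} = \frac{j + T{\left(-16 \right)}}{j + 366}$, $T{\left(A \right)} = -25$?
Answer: $\frac{20754970}{19503841} \approx 1.0641$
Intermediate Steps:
$J{\left(j \right)} = \frac{-25 + j}{366 + j}$ ($J{\left(j \right)} = \frac{j - 25}{j + 366} = \frac{-25 + j}{366 + j}$)
$\frac{J{\left(\left(-10\right) 0 + 5 \right)} + 167830}{221973 - 64260} = \frac{\frac{-25 + \left(\left(-10\right) 0 + 5\right)}{366 + \left(\left(-10\right) 0 + 5\right)} + 167830}{221973 - 64260} = \frac{\frac{-25 + \left(0 + 5\right)}{366 + \left(0 + 5\right)} + 167830}{157713} = \left(\frac{-25 + 5}{366 + 5} + 167830\right) \frac{1}{157713} = \left(\frac{1}{371} \left(-20\right) + 167830\right) \frac{1}{157713} = \left(- \frac{20}{371} + 167830\right) \frac{1}{157713} = \frac{62264910}{371} \cdot \frac{1}{157713} = \frac{20754970}{19503841}$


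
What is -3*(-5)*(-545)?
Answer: -8175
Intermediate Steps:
-3*(-5)*(-545) = 15*(-545) = -8175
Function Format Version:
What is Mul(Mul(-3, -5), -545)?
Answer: -8175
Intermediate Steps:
Mul(Mul(-3, -5), -545) = Mul(15, -545) = -8175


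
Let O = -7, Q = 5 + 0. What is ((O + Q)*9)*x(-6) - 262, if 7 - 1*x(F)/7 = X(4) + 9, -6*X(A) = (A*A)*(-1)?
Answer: 326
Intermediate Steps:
X(A) = A²/6 (X(A) = -A*A*(-1)/6 = -A²*(-1)/6 = -(-1)*A²/6 = A²/6)
Q = 5
x(F) = -98/3 (x(F) = 49 - 7*((⅙)*4² + 9) = 49 - 7*((⅙)*16 + 9) = 49 - 7*(8/3 + 9) = 49 - 7*35/3 = 49 - 245/3 = -98/3)
((O + Q)*9)*x(-6) - 262 = ((-7 + 5)*9)*(-98/3) - 262 = -2*9*(-98/3) - 262 = -18*(-98/3) - 262 = 588 - 262 = 326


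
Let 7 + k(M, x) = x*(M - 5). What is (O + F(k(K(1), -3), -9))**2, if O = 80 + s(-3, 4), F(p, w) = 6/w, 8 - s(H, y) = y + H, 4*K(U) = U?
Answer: 67081/9 ≈ 7453.4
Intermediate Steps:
K(U) = U/4
s(H, y) = 8 - H - y (s(H, y) = 8 - (y + H) = 8 - (H + y) = 8 + (-H - y) = 8 - H - y)
k(M, x) = -7 + x*(-5 + M) (k(M, x) = -7 + x*(M - 5) = -7 + x*(-5 + M))
O = 87 (O = 80 + (8 - 1*(-3) - 1*4) = 80 + (8 + 3 - 4) = 80 + 7 = 87)
(O + F(k(K(1), -3), -9))**2 = (87 + 6/(-9))**2 = (87 + 6*(-1/9))**2 = (87 - 2/3)**2 = (259/3)**2 = 67081/9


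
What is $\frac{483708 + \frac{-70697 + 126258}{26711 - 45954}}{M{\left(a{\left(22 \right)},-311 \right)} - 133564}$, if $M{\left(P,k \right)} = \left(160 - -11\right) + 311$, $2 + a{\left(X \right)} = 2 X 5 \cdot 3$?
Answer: $- \frac{9307937483}{2560896926} \approx -3.6346$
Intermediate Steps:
$a{\left(X \right)} = -2 + 30 X$ ($a{\left(X \right)} = -2 + 2 X 5 \cdot 3 = -2 + 10 X 3 = -2 + 30 X$)
$M{\left(P,k \right)} = 482$ ($M{\left(P,k \right)} = \left(160 + 11\right) + 311 = 171 + 311 = 482$)
$\frac{483708 + \frac{-70697 + 126258}{26711 - 45954}}{M{\left(a{\left(22 \right)},-311 \right)} - 133564} = \frac{483708 + \frac{-70697 + 126258}{26711 - 45954}}{482 - 133564} = \frac{483708 + \frac{55561}{-19243}}{-133082} = \left(483708 + 55561 \left(- \frac{1}{19243}\right)\right) \left(- \frac{1}{133082}\right) = \left(483708 - \frac{55561}{19243}\right) \left(- \frac{1}{133082}\right) = \frac{9307937483}{19243} \left(- \frac{1}{133082}\right) = - \frac{9307937483}{2560896926}$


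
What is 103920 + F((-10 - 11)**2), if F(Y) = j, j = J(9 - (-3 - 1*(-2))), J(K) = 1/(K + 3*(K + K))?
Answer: 7274401/70 ≈ 1.0392e+5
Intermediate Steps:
J(K) = 1/(7*K) (J(K) = 1/(K + 3*(2*K)) = 1/(K + 6*K) = 1/(7*K))
j = 1/70 (j = 1/(7*(9 - (-3 - 1*(-2)))) = 1/(7*(9 - (-3 + 2))) = 1/(7*(9 - 1*(-1))) = 1/(7*(9 + 1)) = (1/7)/10 = (1/7)*(1/10) = 1/70 ≈ 0.014286)
F(Y) = 1/70
103920 + F((-10 - 11)**2) = 103920 + 1/70 = 7274401/70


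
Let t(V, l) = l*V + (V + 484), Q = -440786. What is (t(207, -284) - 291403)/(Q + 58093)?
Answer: 349500/382693 ≈ 0.91326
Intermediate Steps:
t(V, l) = 484 + V + V*l (t(V, l) = V*l + (484 + V) = 484 + V + V*l)
(t(207, -284) - 291403)/(Q + 58093) = ((484 + 207 + 207*(-284)) - 291403)/(-440786 + 58093) = ((484 + 207 - 58788) - 291403)/(-382693) = (-58097 - 291403)*(-1/382693) = -349500*(-1/382693) = 349500/382693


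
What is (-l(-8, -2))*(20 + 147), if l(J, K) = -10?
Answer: 1670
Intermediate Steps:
(-l(-8, -2))*(20 + 147) = (-1*(-10))*(20 + 147) = 10*167 = 1670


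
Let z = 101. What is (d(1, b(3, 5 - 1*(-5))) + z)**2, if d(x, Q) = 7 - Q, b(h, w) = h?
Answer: 11025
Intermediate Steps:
(d(1, b(3, 5 - 1*(-5))) + z)**2 = ((7 - 1*3) + 101)**2 = ((7 - 3) + 101)**2 = (4 + 101)**2 = 105**2 = 11025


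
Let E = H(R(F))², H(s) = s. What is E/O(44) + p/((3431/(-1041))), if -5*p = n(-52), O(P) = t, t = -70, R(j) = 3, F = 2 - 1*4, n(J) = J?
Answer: -788727/240170 ≈ -3.2840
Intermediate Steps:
F = -2 (F = 2 - 4 = -2)
O(P) = -70
p = 52/5 (p = -⅕*(-52) = 52/5 ≈ 10.400)
E = 9 (E = 3² = 9)
E/O(44) + p/((3431/(-1041))) = 9/(-70) + 52/(5*((3431/(-1041)))) = 9*(-1/70) + 52/(5*((3431*(-1/1041)))) = -9/70 + 52/(5*(-3431/1041)) = -9/70 + (52/5)*(-1041/3431) = -9/70 - 54132/17155 = -788727/240170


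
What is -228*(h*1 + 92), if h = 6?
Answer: -22344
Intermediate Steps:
-228*(h*1 + 92) = -228*(6*1 + 92) = -228*(6 + 92) = -228*98 = -22344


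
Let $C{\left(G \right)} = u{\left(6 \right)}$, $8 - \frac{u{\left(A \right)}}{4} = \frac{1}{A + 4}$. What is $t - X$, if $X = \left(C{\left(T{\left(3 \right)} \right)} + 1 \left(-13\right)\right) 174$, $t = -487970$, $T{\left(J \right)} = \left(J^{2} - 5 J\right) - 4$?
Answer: $- \frac{2456032}{5} \approx -4.9121 \cdot 10^{5}$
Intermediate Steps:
$T{\left(J \right)} = -4 + J^{2} - 5 J$
$u{\left(A \right)} = 32 - \frac{4}{4 + A}$ ($u{\left(A \right)} = 32 - \frac{4}{A + 4} = 32 - \frac{4}{4 + A}$)
$C{\left(G \right)} = \frac{158}{5}$ ($C{\left(G \right)} = \frac{4 \left(31 + 8 \cdot 6\right)}{4 + 6} = \frac{4 \left(31 + 48\right)}{10} = 4 \cdot \frac{1}{10} \cdot 79 = \frac{158}{5}$)
$X = \frac{16182}{5}$ ($X = \left(\frac{158}{5} + 1 \left(-13\right)\right) 174 = \left(\frac{158}{5} - 13\right) 174 = \frac{93}{5} \cdot 174 = \frac{16182}{5} \approx 3236.4$)
$t - X = -487970 - \frac{16182}{5} = - \frac{2456032}{5}$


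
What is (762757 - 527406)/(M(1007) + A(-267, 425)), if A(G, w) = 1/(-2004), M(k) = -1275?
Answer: -471643404/2555101 ≈ -184.59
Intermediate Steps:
A(G, w) = -1/2004
(762757 - 527406)/(M(1007) + A(-267, 425)) = (762757 - 527406)/(-1275 - 1/2004) = 235351/(-2555101/2004) = 235351*(-2004/2555101) = -471643404/2555101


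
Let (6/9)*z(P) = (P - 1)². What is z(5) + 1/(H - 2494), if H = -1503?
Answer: 95927/3997 ≈ 24.000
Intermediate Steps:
z(P) = 3*(-1 + P)²/2 (z(P) = 3*(P - 1)²/2 = 3*(-1 + P)²/2)
z(5) + 1/(H - 2494) = 3*(-1 + 5)²/2 + 1/(-1503 - 2494) = (3/2)*4² + 1/(-3997) = (3/2)*16 - 1/3997 = 24 - 1/3997 = 95927/3997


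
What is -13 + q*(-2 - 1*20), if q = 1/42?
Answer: -284/21 ≈ -13.524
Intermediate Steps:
q = 1/42 ≈ 0.023810
-13 + q*(-2 - 1*20) = -13 + (-2 - 1*20)/42 = -13 + (-2 - 20)/42 = -13 + (1/42)*(-22) = -13 - 11/21 = -284/21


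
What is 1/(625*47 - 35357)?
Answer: -1/5982 ≈ -0.00016717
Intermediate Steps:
1/(625*47 - 35357) = 1/(29375 - 35357) = 1/(-5982) = -1/5982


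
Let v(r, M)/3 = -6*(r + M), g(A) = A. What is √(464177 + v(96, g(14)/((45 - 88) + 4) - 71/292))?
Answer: √1665967171154/1898 ≈ 680.04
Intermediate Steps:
v(r, M) = -18*M - 18*r (v(r, M) = 3*(-6*(r + M)) = 3*(-6*(M + r)) = 3*(-6*M - 6*r) = -18*M - 18*r)
√(464177 + v(96, g(14)/((45 - 88) + 4) - 71/292)) = √(464177 + (-18*(14/((45 - 88) + 4) - 71/292) - 18*96)) = √(464177 + (-18*(14/(-43 + 4) - 71*1/292) - 1728)) = √(464177 + (-18*(14/(-39) - 71/292) - 1728)) = √(464177 + (-18*(14*(-1/39) - 71/292) - 1728)) = √(464177 + (-18*(-14/39 - 71/292) - 1728)) = √(464177 + (-18*(-6857/11388) - 1728)) = √(464177 + (20571/1898 - 1728)) = √(464177 - 3259173/1898) = √(877748773/1898) = √1665967171154/1898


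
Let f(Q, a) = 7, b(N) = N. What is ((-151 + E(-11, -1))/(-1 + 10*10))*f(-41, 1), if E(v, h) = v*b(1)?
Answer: -126/11 ≈ -11.455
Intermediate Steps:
E(v, h) = v (E(v, h) = v*1 = v)
((-151 + E(-11, -1))/(-1 + 10*10))*f(-41, 1) = ((-151 - 11)/(-1 + 10*10))*7 = -162/(-1 + 100)*7 = -162/99*7 = -162*1/99*7 = -18/11*7 = -126/11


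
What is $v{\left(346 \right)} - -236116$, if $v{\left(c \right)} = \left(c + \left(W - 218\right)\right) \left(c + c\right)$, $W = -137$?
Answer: $229888$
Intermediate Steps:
$v{\left(c \right)} = 2 c \left(-355 + c\right)$ ($v{\left(c \right)} = \left(c - 355\right) \left(c + c\right) = \left(c - 355\right) 2 c = \left(-355 + c\right) 2 c = 2 c \left(-355 + c\right)$)
$v{\left(346 \right)} - -236116 = 2 \cdot 346 \left(-355 + 346\right) - -236116 = 2 \cdot 346 \left(-9\right) + 236116 = -6228 + 236116 = 229888$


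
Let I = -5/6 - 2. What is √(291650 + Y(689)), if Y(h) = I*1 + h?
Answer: √10524102/6 ≈ 540.68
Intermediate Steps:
I = -17/6 (I = -5*⅙ - 2 = -⅚ - 2 = -17/6 ≈ -2.8333)
Y(h) = -17/6 + h (Y(h) = -17/6*1 + h = -17/6 + h)
√(291650 + Y(689)) = √(291650 + (-17/6 + 689)) = √(291650 + 4117/6) = √(1754017/6) = √10524102/6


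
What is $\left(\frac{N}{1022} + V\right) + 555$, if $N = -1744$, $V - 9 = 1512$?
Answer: $\frac{1059964}{511} \approx 2074.3$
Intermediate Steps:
$V = 1521$ ($V = 9 + 1512 = 1521$)
$\left(\frac{N}{1022} + V\right) + 555 = \left(- \frac{1744}{1022} + 1521\right) + 555 = \left(\left(-1744\right) \frac{1}{1022} + 1521\right) + 555 = \left(- \frac{872}{511} + 1521\right) + 555 = \frac{776359}{511} + 555 = \frac{1059964}{511}$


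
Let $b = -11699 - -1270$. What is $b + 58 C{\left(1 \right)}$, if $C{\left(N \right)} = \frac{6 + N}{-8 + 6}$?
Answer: $-10632$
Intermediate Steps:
$b = -10429$ ($b = -11699 + 1270 = -10429$)
$C{\left(N \right)} = -3 - \frac{N}{2}$ ($C{\left(N \right)} = \frac{6 + N}{-2} = \left(6 + N\right) \left(- \frac{1}{2}\right) = -3 - \frac{N}{2}$)
$b + 58 C{\left(1 \right)} = -10429 + 58 \left(-3 - \frac{1}{2}\right) = -10429 + 58 \left(- \frac{7}{2}\right) = -10429 - 203 = -10632$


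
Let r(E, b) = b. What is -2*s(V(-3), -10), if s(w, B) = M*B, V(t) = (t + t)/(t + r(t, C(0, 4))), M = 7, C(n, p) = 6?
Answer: 140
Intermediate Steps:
V(t) = 2*t/(6 + t) (V(t) = (t + t)/(t + 6) = (2*t)/(6 + t) = 2*t/(6 + t))
s(w, B) = 7*B
-2*s(V(-3), -10) = -14*(-10) = -2*(-70) = 140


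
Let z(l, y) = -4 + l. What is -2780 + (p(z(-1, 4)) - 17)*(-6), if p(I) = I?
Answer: -2648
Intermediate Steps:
-2780 + (p(z(-1, 4)) - 17)*(-6) = -2780 + ((-4 - 1) - 17)*(-6) = -2780 + (-5 - 17)*(-6) = -2780 - 22*(-6) = -2780 + 132 = -2648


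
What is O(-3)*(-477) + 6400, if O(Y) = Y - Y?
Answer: 6400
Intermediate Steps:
O(Y) = 0
O(-3)*(-477) + 6400 = 0*(-477) + 6400 = 0 + 6400 = 6400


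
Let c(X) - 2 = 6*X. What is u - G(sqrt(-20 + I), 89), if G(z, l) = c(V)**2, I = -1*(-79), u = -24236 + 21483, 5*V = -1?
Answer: -68841/25 ≈ -2753.6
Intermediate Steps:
V = -1/5 (V = (1/5)*(-1) = -1/5 ≈ -0.20000)
c(X) = 2 + 6*X
u = -2753
I = 79
G(z, l) = 16/25 (G(z, l) = (2 + 6*(-1/5))**2 = (2 - 6/5)**2 = (4/5)**2 = 16/25)
u - G(sqrt(-20 + I), 89) = -2753 - 1*16/25 = -2753 - 16/25 = -68841/25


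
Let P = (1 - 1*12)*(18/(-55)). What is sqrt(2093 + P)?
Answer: sqrt(52415)/5 ≈ 45.789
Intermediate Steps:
P = 18/5 (P = (1 - 12)*(18*(-1/55)) = -11*(-18/55) = 18/5 ≈ 3.6000)
sqrt(2093 + P) = sqrt(2093 + 18/5) = sqrt(10483/5) = sqrt(52415)/5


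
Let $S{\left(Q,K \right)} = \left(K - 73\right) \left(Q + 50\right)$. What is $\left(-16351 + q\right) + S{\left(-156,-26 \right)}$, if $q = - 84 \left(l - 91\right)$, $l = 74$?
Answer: $-4429$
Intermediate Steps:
$S{\left(Q,K \right)} = \left(-73 + K\right) \left(50 + Q\right)$
$q = 1428$ ($q = - 84 \left(74 - 91\right) = \left(-84\right) \left(-17\right) = 1428$)
$\left(-16351 + q\right) + S{\left(-156,-26 \right)} = \left(-16351 + 1428\right) - -10494 = -14923 + \left(-3650 + 11388 - 1300 + 4056\right) = -14923 + 10494 = -4429$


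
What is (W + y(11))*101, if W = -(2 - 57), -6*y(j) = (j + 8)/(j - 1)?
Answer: 331381/60 ≈ 5523.0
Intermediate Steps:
y(j) = -(8 + j)/(6*(-1 + j)) (y(j) = -(j + 8)/(6*(j - 1)) = -(8 + j)/(6*(-1 + j)))
W = 55 (W = -1*(-55) = 55)
(W + y(11))*101 = (55 + (-8 - 1*11)/(6*(-1 + 11)))*101 = (55 + (1/6)*(-8 - 11)/10)*101 = (55 + (1/6)*(1/10)*(-19))*101 = (55 - 19/60)*101 = (3281/60)*101 = 331381/60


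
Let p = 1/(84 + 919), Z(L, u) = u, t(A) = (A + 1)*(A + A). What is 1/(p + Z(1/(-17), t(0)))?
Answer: 1003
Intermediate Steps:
t(A) = 2*A*(1 + A) (t(A) = (1 + A)*(2*A) = 2*A*(1 + A))
p = 1/1003 ≈ 0.00099701
1/(p + Z(1/(-17), t(0))) = 1/(1/1003 + 2*0*(1 + 0)) = 1/(1/1003 + 2*0*1) = 1/(1/1003 + 0) = 1/(1/1003) = 1003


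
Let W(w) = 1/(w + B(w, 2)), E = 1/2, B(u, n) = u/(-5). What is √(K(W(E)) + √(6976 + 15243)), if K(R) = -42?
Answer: √(-42 + √22219) ≈ 10.347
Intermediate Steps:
B(u, n) = -u/5 (B(u, n) = u*(-⅕) = -u/5)
E = ½ ≈ 0.50000
W(w) = 5/(4*w) (W(w) = 1/(w - w/5) = 1/(4*w/5) = 5/(4*w))
√(K(W(E)) + √(6976 + 15243)) = √(-42 + √(6976 + 15243)) = √(-42 + √22219)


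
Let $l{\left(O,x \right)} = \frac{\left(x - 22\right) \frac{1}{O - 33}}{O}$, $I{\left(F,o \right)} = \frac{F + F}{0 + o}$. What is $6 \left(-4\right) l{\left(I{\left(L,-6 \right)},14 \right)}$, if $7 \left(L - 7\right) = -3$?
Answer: $\frac{42336}{16997} \approx 2.4908$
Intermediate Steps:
$L = \frac{46}{7}$ ($L = 7 + \frac{1}{7} \left(-3\right) = 7 - \frac{3}{7} = \frac{46}{7} \approx 6.5714$)
$I{\left(F,o \right)} = \frac{2 F}{o}$
$l{\left(O,x \right)} = \frac{-22 + x}{O \left(-33 + O\right)}$ ($l{\left(O,x \right)} = \frac{\left(-22 + x\right) \frac{1}{-33 + O}}{O} = \frac{\frac{1}{-33 + O} \left(-22 + x\right)}{O} = \frac{-22 + x}{O \left(-33 + O\right)}$)
$6 \left(-4\right) l{\left(I{\left(L,-6 \right)},14 \right)} = 6 \left(-4\right) \frac{-22 + 14}{2 \cdot \frac{46}{7} \frac{1}{-6} \left(-33 + 2 \cdot \frac{46}{7} \frac{1}{-6}\right)} = - 24 \frac{1}{2 \cdot \frac{46}{7} \left(- \frac{1}{6}\right)} \frac{1}{-33 + 2 \cdot \frac{46}{7} \left(- \frac{1}{6}\right)} \left(-8\right) = - 24 \frac{1}{- \frac{46}{21}} \frac{1}{-33 - \frac{46}{21}} \left(-8\right) = - 24 \left(\left(- \frac{21}{46}\right) \frac{1}{- \frac{739}{21}} \left(-8\right)\right) = - 24 \left(\left(- \frac{21}{46}\right) \left(- \frac{21}{739}\right) \left(-8\right)\right) = \left(-24\right) \left(- \frac{1764}{16997}\right) = \frac{42336}{16997}$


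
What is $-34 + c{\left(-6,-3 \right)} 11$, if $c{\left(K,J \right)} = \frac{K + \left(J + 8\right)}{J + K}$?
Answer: $- \frac{295}{9} \approx -32.778$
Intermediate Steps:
$c{\left(K,J \right)} = \frac{8 + J + K}{J + K}$ ($c{\left(K,J \right)} = \frac{K + \left(8 + J\right)}{J + K} = \frac{8 + J + K}{J + K}$)
$-34 + c{\left(-6,-3 \right)} 11 = -34 + \frac{8 - 3 - 6}{-3 - 6} \cdot 11 = -34 + \frac{1}{-9} \left(-1\right) 11 = -34 + \left(- \frac{1}{9}\right) \left(-1\right) 11 = -34 + \frac{1}{9} \cdot 11 = -34 + \frac{11}{9} = - \frac{295}{9}$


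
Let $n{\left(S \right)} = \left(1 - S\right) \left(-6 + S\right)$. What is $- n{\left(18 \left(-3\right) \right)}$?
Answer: $3300$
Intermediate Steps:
$- n{\left(18 \left(-3\right) \right)} = - (-6 - \left(18 \left(-3\right)\right)^{2} + 7 \cdot 18 \left(-3\right)) = - (-6 - \left(-54\right)^{2} + 7 \left(-54\right)) = - (-6 - 2916 - 378) = \left(-1\right) \left(-3300\right) = 3300$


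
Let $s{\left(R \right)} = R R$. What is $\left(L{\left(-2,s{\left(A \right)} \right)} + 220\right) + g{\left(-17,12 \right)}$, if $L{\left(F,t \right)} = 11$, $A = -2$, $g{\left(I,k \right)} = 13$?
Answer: $244$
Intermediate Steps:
$s{\left(R \right)} = R^{2}$
$\left(L{\left(-2,s{\left(A \right)} \right)} + 220\right) + g{\left(-17,12 \right)} = \left(11 + 220\right) + 13 = 231 + 13 = 244$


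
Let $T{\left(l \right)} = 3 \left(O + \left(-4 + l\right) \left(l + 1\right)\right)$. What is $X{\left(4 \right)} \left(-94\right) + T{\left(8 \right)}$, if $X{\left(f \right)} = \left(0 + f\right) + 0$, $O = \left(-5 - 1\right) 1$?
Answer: $-286$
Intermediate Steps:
$O = -6$ ($O = \left(-6\right) 1 = -6$)
$X{\left(f \right)} = f$ ($X{\left(f \right)} = f + 0 = f$)
$T{\left(l \right)} = -18 + 3 \left(1 + l\right) \left(-4 + l\right)$ ($T{\left(l \right)} = 3 \left(-6 + \left(-4 + l\right) \left(l + 1\right)\right) = 3 \left(-6 + \left(-4 + l\right) \left(1 + l\right)\right) = 3 \left(-6 + \left(1 + l\right) \left(-4 + l\right)\right) = -18 + 3 \left(1 + l\right) \left(-4 + l\right)$)
$X{\left(4 \right)} \left(-94\right) + T{\left(8 \right)} = 4 \left(-94\right) - \left(102 - 192\right) = -376 - -90 = -376 + 90 = -286$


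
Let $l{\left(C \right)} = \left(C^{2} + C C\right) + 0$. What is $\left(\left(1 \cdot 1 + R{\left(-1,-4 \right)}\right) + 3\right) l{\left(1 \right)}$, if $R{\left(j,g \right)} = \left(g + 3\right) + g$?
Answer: $-2$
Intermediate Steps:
$R{\left(j,g \right)} = 3 + 2 g$ ($R{\left(j,g \right)} = \left(3 + g\right) + g = 3 + 2 g$)
$l{\left(C \right)} = 2 C^{2}$ ($l{\left(C \right)} = \left(C^{2} + C^{2}\right) + 0 = 2 C^{2} + 0 = 2 C^{2}$)
$\left(\left(1 \cdot 1 + R{\left(-1,-4 \right)}\right) + 3\right) l{\left(1 \right)} = \left(\left(1 \cdot 1 + \left(3 + 2 \left(-4\right)\right)\right) + 3\right) 2 \cdot 1^{2} = \left(\left(1 + \left(3 - 8\right)\right) + 3\right) 2 \cdot 1 = \left(\left(1 - 5\right) + 3\right) 2 = \left(-4 + 3\right) 2 = \left(-1\right) 2 = -2$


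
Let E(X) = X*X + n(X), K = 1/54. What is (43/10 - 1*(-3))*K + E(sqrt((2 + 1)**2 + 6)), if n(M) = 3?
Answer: 9793/540 ≈ 18.135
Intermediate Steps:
K = 1/54 ≈ 0.018519
E(X) = 3 + X**2 (E(X) = X*X + 3 = X**2 + 3 = 3 + X**2)
(43/10 - 1*(-3))*K + E(sqrt((2 + 1)**2 + 6)) = (43/10 - 1*(-3))*(1/54) + (3 + (sqrt((2 + 1)**2 + 6))**2) = (43*(1/10) + 3)*(1/54) + (3 + (sqrt(3**2 + 6))**2) = (43/10 + 3)*(1/54) + (3 + (sqrt(9 + 6))**2) = (73/10)*(1/54) + (3 + (sqrt(15))**2) = 73/540 + (3 + 15) = 73/540 + 18 = 9793/540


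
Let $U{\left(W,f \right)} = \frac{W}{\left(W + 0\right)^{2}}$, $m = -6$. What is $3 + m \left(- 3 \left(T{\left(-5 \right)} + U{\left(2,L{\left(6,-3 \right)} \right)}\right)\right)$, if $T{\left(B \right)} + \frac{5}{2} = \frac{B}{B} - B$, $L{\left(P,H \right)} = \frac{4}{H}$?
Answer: $75$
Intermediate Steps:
$T{\left(B \right)} = - \frac{3}{2} - B$ ($T{\left(B \right)} = - \frac{5}{2} - \left(B - \frac{B}{B}\right) = - \frac{5}{2} - \left(-1 + B\right) = - \frac{3}{2} - B$)
$U{\left(W,f \right)} = \frac{1}{W}$ ($U{\left(W,f \right)} = \frac{W}{W^{2}} = \frac{1}{W}$)
$3 + m \left(- 3 \left(T{\left(-5 \right)} + U{\left(2,L{\left(6,-3 \right)} \right)}\right)\right) = 3 - 6 \left(- 3 \left(\left(- \frac{3}{2} - -5\right) + \frac{1}{2}\right)\right) = 3 - 6 \left(- 3 \left(\left(- \frac{3}{2} + 5\right) + \frac{1}{2}\right)\right) = 3 - 6 \left(- 3 \left(\frac{7}{2} + \frac{1}{2}\right)\right) = 3 - 6 \left(\left(-3\right) 4\right) = 3 - -72 = 3 + 72 = 75$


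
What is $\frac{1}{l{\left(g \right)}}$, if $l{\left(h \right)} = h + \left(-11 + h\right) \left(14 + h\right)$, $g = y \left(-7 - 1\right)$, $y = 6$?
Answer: $\frac{1}{1958} \approx 0.00051073$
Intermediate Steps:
$g = -48$ ($g = 6 \left(-7 - 1\right) = 6 \left(-8\right) = -48$)
$\frac{1}{l{\left(g \right)}} = \frac{1}{-154 + \left(-48\right)^{2} + 4 \left(-48\right)} = \frac{1}{-154 + 2304 - 192} = \frac{1}{1958}$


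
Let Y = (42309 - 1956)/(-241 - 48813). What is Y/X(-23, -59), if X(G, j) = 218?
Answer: -40353/10693772 ≈ -0.0037735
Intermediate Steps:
Y = -40353/49054 (Y = 40353/(-49054) = 40353*(-1/49054) = -40353/49054 ≈ -0.82262)
Y/X(-23, -59) = -40353/49054/218 = -40353/49054*1/218 = -40353/10693772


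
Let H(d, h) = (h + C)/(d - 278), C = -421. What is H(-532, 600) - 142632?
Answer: -115532099/810 ≈ -1.4263e+5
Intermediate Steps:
H(d, h) = (-421 + h)/(-278 + d) (H(d, h) = (h - 421)/(d - 278) = (-421 + h)/(-278 + d))
H(-532, 600) - 142632 = (-421 + 600)/(-278 - 532) - 142632 = 179/(-810) - 142632 = -1/810*179 - 142632 = -179/810 - 142632 = -115532099/810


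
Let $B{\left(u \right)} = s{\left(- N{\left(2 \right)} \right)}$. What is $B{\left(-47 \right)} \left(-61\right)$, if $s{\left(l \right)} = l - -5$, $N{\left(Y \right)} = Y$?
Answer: $-183$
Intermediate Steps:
$s{\left(l \right)} = 5 + l$ ($s{\left(l \right)} = l + 5 = 5 + l$)
$B{\left(u \right)} = 3$ ($B{\left(u \right)} = 5 - 2 = 3$)
$B{\left(-47 \right)} \left(-61\right) = 3 \left(-61\right) = -183$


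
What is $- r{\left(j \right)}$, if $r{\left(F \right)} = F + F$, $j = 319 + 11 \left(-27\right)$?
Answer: $-44$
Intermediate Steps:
$j = 22$ ($j = 319 - 297 = 22$)
$r{\left(F \right)} = 2 F$
$- r{\left(j \right)} = - 2 \cdot 22 = \left(-1\right) 44 = -44$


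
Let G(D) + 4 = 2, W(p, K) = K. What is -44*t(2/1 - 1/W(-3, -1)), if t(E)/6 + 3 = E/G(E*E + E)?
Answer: 1188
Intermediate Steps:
G(D) = -2 (G(D) = -4 + 2 = -2)
t(E) = -18 - 3*E (t(E) = -18 + 6*(E/(-2)) = -18 + 6*(E*(-½)) = -18 + 6*(-E/2) = -18 - 3*E)
-44*t(2/1 - 1/W(-3, -1)) = -44*(-18 - 3*(2/1 - 1/(-1))) = -44*(-18 - 3*(2*1 - 1*(-1))) = -44*(-18 - 3*(2 + 1)) = -44*(-18 - 3*3) = -44*(-18 - 9) = -44*(-27) = 1188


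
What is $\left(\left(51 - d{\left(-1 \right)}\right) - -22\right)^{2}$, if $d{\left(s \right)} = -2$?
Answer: $5625$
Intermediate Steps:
$\left(\left(51 - d{\left(-1 \right)}\right) - -22\right)^{2} = \left(\left(51 - -2\right) - -22\right)^{2} = \left(\left(51 + 2\right) + 22\right)^{2} = \left(53 + 22\right)^{2} = 75^{2} = 5625$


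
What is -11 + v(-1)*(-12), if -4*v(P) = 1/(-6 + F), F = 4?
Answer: -25/2 ≈ -12.500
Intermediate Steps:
v(P) = ⅛ (v(P) = -1/(4*(-6 + 4)) = -¼/(-2) = -¼*(-½) = ⅛)
-11 + v(-1)*(-12) = -11 + (⅛)*(-12) = -11 - 3/2 = -25/2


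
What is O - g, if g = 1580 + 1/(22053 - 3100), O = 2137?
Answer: 10556820/18953 ≈ 557.00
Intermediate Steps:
g = 29945741/18953 (g = 1580 + 1/18953 = 29945741/18953 ≈ 1580.0)
O - g = 2137 - 1*29945741/18953 = 2137 - 29945741/18953 = 10556820/18953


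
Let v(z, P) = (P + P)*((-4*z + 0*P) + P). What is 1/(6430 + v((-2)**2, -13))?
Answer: 1/7184 ≈ 0.00013920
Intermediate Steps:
v(z, P) = 2*P*(P - 4*z) (v(z, P) = (2*P)*((-4*z + 0) + P) = (2*P)*(-4*z + P) = (2*P)*(P - 4*z) = 2*P*(P - 4*z))
1/(6430 + v((-2)**2, -13)) = 1/(6430 + 2*(-13)*(-13 - 4*(-2)**2)) = 1/(6430 + 2*(-13)*(-13 - 4*4)) = 1/(6430 + 2*(-13)*(-13 - 16)) = 1/(6430 + 2*(-13)*(-29)) = 1/(6430 + 754) = 1/7184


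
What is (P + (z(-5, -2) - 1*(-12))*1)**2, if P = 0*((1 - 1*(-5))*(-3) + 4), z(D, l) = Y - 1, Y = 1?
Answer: 144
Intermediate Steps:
z(D, l) = 0 (z(D, l) = 1 - 1 = 0)
P = 0 (P = 0*((1 + 5)*(-3) + 4) = 0*(6*(-3) + 4) = 0*(-18 + 4) = 0*(-14) = 0)
(P + (z(-5, -2) - 1*(-12))*1)**2 = (0 + (0 - 1*(-12))*1)**2 = (0 + (0 + 12)*1)**2 = (0 + 12*1)**2 = (0 + 12)**2 = 12**2 = 144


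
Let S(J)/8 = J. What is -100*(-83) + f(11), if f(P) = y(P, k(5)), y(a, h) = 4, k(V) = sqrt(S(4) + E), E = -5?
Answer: 8304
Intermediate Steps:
S(J) = 8*J
k(V) = 3*sqrt(3) (k(V) = sqrt(8*4 - 5) = sqrt(32 - 5) = sqrt(27) = 3*sqrt(3))
f(P) = 4
-100*(-83) + f(11) = -100*(-83) + 4 = 8300 + 4 = 8304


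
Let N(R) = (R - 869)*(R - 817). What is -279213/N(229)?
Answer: -93071/125440 ≈ -0.74196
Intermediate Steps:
N(R) = (-869 + R)*(-817 + R)
-279213/N(229) = -279213/(709973 + 229² - 1686*229) = -279213/(709973 + 52441 - 386094) = -279213/376320 = -279213*1/376320 = -93071/125440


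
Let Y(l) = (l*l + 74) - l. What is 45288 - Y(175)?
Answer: 14764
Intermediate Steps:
Y(l) = 74 + l² - l (Y(l) = (l² + 74) - l = (74 + l²) - l = 74 + l² - l)
45288 - Y(175) = 45288 - (74 + 175² - 1*175) = 45288 - (74 + 30625 - 175) = 45288 - 1*30524 = 45288 - 30524 = 14764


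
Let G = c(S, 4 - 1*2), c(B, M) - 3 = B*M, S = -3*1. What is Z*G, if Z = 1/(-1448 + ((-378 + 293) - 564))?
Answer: 1/699 ≈ 0.0014306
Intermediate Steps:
S = -3
Z = -1/2097 (Z = 1/(-1448 + (-85 - 564)) = 1/(-1448 - 649) = 1/(-2097) = -1/2097 ≈ -0.00047687)
c(B, M) = 3 + B*M
G = -3 (G = 3 - 3*(4 - 1*2) = 3 - 3*(4 - 2) = 3 - 3*2 = 3 - 6 = -3)
Z*G = -1/2097*(-3) = 1/699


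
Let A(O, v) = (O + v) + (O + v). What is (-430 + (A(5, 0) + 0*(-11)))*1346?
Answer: -565320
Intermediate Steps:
A(O, v) = 2*O + 2*v
(-430 + (A(5, 0) + 0*(-11)))*1346 = (-430 + ((2*5 + 2*0) + 0*(-11)))*1346 = (-430 + ((10 + 0) + 0))*1346 = (-430 + (10 + 0))*1346 = (-430 + 10)*1346 = -420*1346 = -565320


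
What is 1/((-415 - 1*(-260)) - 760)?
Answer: -1/915 ≈ -0.0010929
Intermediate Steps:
1/((-415 - 1*(-260)) - 760) = 1/((-415 + 260) - 760) = 1/(-155 - 760) = 1/(-915) = -1/915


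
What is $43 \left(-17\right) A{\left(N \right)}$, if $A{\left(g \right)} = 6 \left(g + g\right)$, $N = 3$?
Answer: $-26316$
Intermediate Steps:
$A{\left(g \right)} = 12 g$ ($A{\left(g \right)} = 6 \cdot 2 g = 12 g$)
$43 \left(-17\right) A{\left(N \right)} = 43 \left(-17\right) 12 \cdot 3 = \left(-731\right) 36 = -26316$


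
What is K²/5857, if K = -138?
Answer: 19044/5857 ≈ 3.2515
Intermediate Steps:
K²/5857 = (-138)²/5857 = 19044*(1/5857) = 19044/5857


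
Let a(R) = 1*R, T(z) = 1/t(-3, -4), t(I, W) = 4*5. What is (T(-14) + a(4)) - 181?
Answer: -3539/20 ≈ -176.95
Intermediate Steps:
t(I, W) = 20
T(z) = 1/20
a(R) = R
(T(-14) + a(4)) - 181 = (1/20 + 4) - 181 = 81/20 - 181 = -3539/20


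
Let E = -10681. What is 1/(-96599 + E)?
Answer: -1/107280 ≈ -9.3214e-6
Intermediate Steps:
1/(-96599 + E) = 1/(-96599 - 10681) = 1/(-107280) = -1/107280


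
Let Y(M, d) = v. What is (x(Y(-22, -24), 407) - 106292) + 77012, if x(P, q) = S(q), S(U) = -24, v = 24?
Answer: -29304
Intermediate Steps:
Y(M, d) = 24
x(P, q) = -24
(x(Y(-22, -24), 407) - 106292) + 77012 = (-24 - 106292) + 77012 = -106316 + 77012 = -29304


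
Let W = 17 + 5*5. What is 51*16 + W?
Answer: 858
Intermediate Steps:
W = 42 (W = 17 + 25 = 42)
51*16 + W = 51*16 + 42 = 816 + 42 = 858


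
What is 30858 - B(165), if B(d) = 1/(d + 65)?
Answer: 7097339/230 ≈ 30858.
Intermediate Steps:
B(d) = 1/(65 + d)
30858 - B(165) = 30858 - 1/(65 + 165) = 30858 - 1/230 = 7097339/230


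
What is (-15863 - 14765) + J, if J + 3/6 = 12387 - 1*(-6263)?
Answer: -23957/2 ≈ -11979.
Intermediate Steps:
J = 37299/2 (J = -1/2 + (12387 - 1*(-6263)) = -1/2 + (12387 + 6263) = -1/2 + 18650 = 37299/2 ≈ 18650.)
(-15863 - 14765) + J = (-15863 - 14765) + 37299/2 = -30628 + 37299/2 = -23957/2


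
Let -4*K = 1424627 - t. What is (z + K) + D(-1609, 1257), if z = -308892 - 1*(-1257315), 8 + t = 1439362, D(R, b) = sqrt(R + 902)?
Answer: 3808419/4 + I*sqrt(707) ≈ 9.5211e+5 + 26.589*I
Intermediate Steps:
D(R, b) = sqrt(902 + R)
t = 1439354 (t = -8 + 1439362 = 1439354)
z = 948423 (z = -308892 + 1257315 = 948423)
K = 14727/4 (K = -(1424627 - 1*1439354)/4 = -(1424627 - 1439354)/4 = -1/4*(-14727) = 14727/4 ≈ 3681.8)
(z + K) + D(-1609, 1257) = (948423 + 14727/4) + sqrt(902 - 1609) = 3808419/4 + sqrt(-707) = 3808419/4 + I*sqrt(707)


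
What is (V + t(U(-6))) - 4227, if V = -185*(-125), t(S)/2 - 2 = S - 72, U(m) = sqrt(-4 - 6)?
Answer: 18758 + 2*I*sqrt(10) ≈ 18758.0 + 6.3246*I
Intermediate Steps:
U(m) = I*sqrt(10) (U(m) = sqrt(-10) = I*sqrt(10))
t(S) = -140 + 2*S (t(S) = 4 + 2*(S - 72) = 4 + 2*(-72 + S) = 4 + (-144 + 2*S) = -140 + 2*S)
V = 23125
(V + t(U(-6))) - 4227 = (23125 + (-140 + 2*(I*sqrt(10)))) - 4227 = (23125 + (-140 + 2*I*sqrt(10))) - 4227 = (22985 + 2*I*sqrt(10)) - 4227 = 18758 + 2*I*sqrt(10)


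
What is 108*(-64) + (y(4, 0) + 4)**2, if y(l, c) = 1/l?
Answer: -110303/16 ≈ -6893.9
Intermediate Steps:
108*(-64) + (y(4, 0) + 4)**2 = 108*(-64) + (1/4 + 4)**2 = -6912 + (1/4 + 4)**2 = -6912 + (17/4)**2 = -6912 + 289/16 = -110303/16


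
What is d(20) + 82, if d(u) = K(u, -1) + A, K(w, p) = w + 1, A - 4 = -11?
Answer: 96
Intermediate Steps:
A = -7 (A = 4 - 11 = -7)
K(w, p) = 1 + w
d(u) = -6 + u (d(u) = (1 + u) - 7 = -6 + u)
d(20) + 82 = (-6 + 20) + 82 = 14 + 82 = 96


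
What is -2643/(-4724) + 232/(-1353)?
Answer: 2480011/6391572 ≈ 0.38801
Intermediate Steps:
-2643/(-4724) + 232/(-1353) = -2643*(-1/4724) + 232*(-1/1353) = 2643/4724 - 232/1353 = 2480011/6391572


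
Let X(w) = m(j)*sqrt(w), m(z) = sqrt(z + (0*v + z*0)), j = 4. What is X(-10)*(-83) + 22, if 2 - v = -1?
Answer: 22 - 166*I*sqrt(10) ≈ 22.0 - 524.94*I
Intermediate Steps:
v = 3 (v = 2 - 1*(-1) = 2 + 1 = 3)
m(z) = sqrt(z) (m(z) = sqrt(z + (0*3 + z*0)) = sqrt(z + (0 + 0)) = sqrt(z + 0) = sqrt(z))
X(w) = 2*sqrt(w) (X(w) = sqrt(4)*sqrt(w) = 2*sqrt(w))
X(-10)*(-83) + 22 = (2*sqrt(-10))*(-83) + 22 = (2*(I*sqrt(10)))*(-83) + 22 = (2*I*sqrt(10))*(-83) + 22 = -166*I*sqrt(10) + 22 = 22 - 166*I*sqrt(10)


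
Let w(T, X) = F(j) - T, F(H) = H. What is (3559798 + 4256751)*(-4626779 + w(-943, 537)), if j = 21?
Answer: -36157909612435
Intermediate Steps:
w(T, X) = 21 - T
(3559798 + 4256751)*(-4626779 + w(-943, 537)) = (3559798 + 4256751)*(-4626779 + (21 - 1*(-943))) = 7816549*(-4626779 + (21 + 943)) = 7816549*(-4626779 + 964) = 7816549*(-4625815) = -36157909612435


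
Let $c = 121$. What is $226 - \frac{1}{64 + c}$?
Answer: $\frac{41809}{185} \approx 225.99$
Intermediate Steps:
$226 - \frac{1}{64 + c} = 226 - \frac{1}{64 + 121} = 226 - \frac{1}{185} = \frac{41809}{185}$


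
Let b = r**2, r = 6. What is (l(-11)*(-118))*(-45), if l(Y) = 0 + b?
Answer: 191160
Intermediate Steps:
b = 36 (b = 6**2 = 36)
l(Y) = 36 (l(Y) = 0 + 36 = 36)
(l(-11)*(-118))*(-45) = (36*(-118))*(-45) = -4248*(-45) = 191160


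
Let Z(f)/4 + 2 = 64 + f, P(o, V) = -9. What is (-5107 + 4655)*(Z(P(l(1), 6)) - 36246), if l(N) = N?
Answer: 16287368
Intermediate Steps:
Z(f) = 248 + 4*f (Z(f) = -8 + 4*(64 + f) = -8 + (256 + 4*f) = 248 + 4*f)
(-5107 + 4655)*(Z(P(l(1), 6)) - 36246) = (-5107 + 4655)*((248 + 4*(-9)) - 36246) = -452*((248 - 36) - 36246) = -452*(212 - 36246) = -452*(-36034) = 16287368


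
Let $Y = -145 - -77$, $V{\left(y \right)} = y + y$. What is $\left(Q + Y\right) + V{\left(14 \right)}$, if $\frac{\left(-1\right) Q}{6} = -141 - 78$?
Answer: $1274$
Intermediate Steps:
$V{\left(y \right)} = 2 y$
$Y = -68$ ($Y = -145 + 77 = -68$)
$Q = 1314$ ($Q = - 6 \left(-141 - 78\right) = \left(-6\right) \left(-219\right) = 1314$)
$\left(Q + Y\right) + V{\left(14 \right)} = \left(1314 - 68\right) + 2 \cdot 14 = 1246 + 28 = 1274$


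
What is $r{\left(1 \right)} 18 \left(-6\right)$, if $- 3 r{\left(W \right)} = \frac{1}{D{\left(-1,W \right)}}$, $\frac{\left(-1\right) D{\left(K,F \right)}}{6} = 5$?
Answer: $- \frac{6}{5} \approx -1.2$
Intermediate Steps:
$D{\left(K,F \right)} = -30$ ($D{\left(K,F \right)} = \left(-6\right) 5 = -30$)
$r{\left(W \right)} = \frac{1}{90}$ ($r{\left(W \right)} = - \frac{1}{3 \left(-30\right)} = \left(- \frac{1}{3}\right) \left(- \frac{1}{30}\right) = \frac{1}{90}$)
$r{\left(1 \right)} 18 \left(-6\right) = \frac{1}{90} \cdot 18 \left(-6\right) = \frac{1}{5} \left(-6\right) = - \frac{6}{5}$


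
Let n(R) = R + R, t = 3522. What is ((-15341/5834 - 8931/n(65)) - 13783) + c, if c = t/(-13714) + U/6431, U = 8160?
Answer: -8909901068248234/643160097695 ≈ -13853.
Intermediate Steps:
n(R) = 2*R
c = 44628129/44097367 (c = 3522/(-13714) + 8160/6431 = 3522*(-1/13714) + 8160*(1/6431) = -1761/6857 + 8160/6431 = 44628129/44097367 ≈ 1.0120)
((-15341/5834 - 8931/n(65)) - 13783) + c = ((-15341/5834 - 8931/(2*65)) - 13783) + 44628129/44097367 = ((-15341*1/5834 - 8931/130) - 13783) + 44628129/44097367 = ((-15341/5834 - 8931*1/130) - 13783) + 44628129/44097367 = ((-15341/5834 - 687/10) - 13783) + 44628129/44097367 = (-1040342/14585 - 13783) + 44628129/44097367 = -202065397/14585 + 44628129/44097367 = -8909901068248234/643160097695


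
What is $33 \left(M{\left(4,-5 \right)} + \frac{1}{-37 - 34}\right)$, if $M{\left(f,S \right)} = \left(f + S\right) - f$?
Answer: $- \frac{11748}{71} \approx -165.46$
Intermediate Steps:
$M{\left(f,S \right)} = S$ ($M{\left(f,S \right)} = \left(S + f\right) - f = S$)
$33 \left(M{\left(4,-5 \right)} + \frac{1}{-37 - 34}\right) = 33 \left(-5 + \frac{1}{-37 - 34}\right) = 33 \left(-5 + \frac{1}{-71}\right) = 33 \left(-5 - \frac{1}{71}\right) = 33 \left(- \frac{356}{71}\right) = - \frac{11748}{71}$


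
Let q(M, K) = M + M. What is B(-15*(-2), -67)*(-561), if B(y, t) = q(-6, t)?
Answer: 6732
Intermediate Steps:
q(M, K) = 2*M
B(y, t) = -12 (B(y, t) = 2*(-6) = -12)
B(-15*(-2), -67)*(-561) = -12*(-561) = 6732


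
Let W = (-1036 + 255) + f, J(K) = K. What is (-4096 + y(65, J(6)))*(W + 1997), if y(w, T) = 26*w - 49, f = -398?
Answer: -2008190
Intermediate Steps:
W = -1179 (W = (-1036 + 255) - 398 = -781 - 398 = -1179)
y(w, T) = -49 + 26*w
(-4096 + y(65, J(6)))*(W + 1997) = (-4096 + (-49 + 26*65))*(-1179 + 1997) = (-4096 + (-49 + 1690))*818 = (-4096 + 1641)*818 = -2455*818 = -2008190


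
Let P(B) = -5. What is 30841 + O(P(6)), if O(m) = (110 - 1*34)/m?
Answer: 154129/5 ≈ 30826.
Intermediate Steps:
O(m) = 76/m (O(m) = (110 - 34)/m = 76/m)
30841 + O(P(6)) = 30841 + 76/(-5) = 30841 + 76*(-⅕) = 30841 - 76/5 = 154129/5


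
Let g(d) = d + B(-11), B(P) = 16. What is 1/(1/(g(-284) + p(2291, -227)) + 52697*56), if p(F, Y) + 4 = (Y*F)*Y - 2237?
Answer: 118050430/348370596543761 ≈ 3.3886e-7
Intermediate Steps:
p(F, Y) = -2241 + F*Y**2 (p(F, Y) = -4 + ((Y*F)*Y - 2237) = -4 + ((F*Y)*Y - 2237) = -4 + (F*Y**2 - 2237) = -4 + (-2237 + F*Y**2) = -2241 + F*Y**2)
g(d) = 16 + d (g(d) = d + 16 = 16 + d)
1/(1/(g(-284) + p(2291, -227)) + 52697*56) = 1/(1/((16 - 284) + (-2241 + 2291*(-227)**2)) + 52697*56) = 1/(1/(-268 + (-2241 + 2291*51529)) + 2951032) = 1/(1/(-268 + (-2241 + 118052939)) + 2951032) = 1/(1/(-268 + 118050698) + 2951032) = 1/(1/118050430 + 2951032) = 1/(348370596543761/118050430) = 118050430/348370596543761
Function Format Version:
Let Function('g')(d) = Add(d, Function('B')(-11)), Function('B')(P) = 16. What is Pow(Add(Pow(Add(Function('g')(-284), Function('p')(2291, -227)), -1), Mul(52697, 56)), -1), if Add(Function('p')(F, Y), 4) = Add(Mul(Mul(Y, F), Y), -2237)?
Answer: Rational(118050430, 348370596543761) ≈ 3.3886e-7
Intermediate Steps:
Function('p')(F, Y) = Add(-2241, Mul(F, Pow(Y, 2))) (Function('p')(F, Y) = Add(-4, Add(Mul(Mul(Y, F), Y), -2237)) = Add(-4, Add(Mul(Mul(F, Y), Y), -2237)) = Add(-4, Add(Mul(F, Pow(Y, 2)), -2237)) = Add(-4, Add(-2237, Mul(F, Pow(Y, 2)))) = Add(-2241, Mul(F, Pow(Y, 2))))
Function('g')(d) = Add(16, d) (Function('g')(d) = Add(d, 16) = Add(16, d))
Pow(Add(Pow(Add(Function('g')(-284), Function('p')(2291, -227)), -1), Mul(52697, 56)), -1) = Pow(Add(Pow(Add(Add(16, -284), Add(-2241, Mul(2291, Pow(-227, 2)))), -1), Mul(52697, 56)), -1) = Pow(Add(Pow(Add(-268, Add(-2241, Mul(2291, 51529))), -1), 2951032), -1) = Pow(Add(Pow(Add(-268, Add(-2241, 118052939)), -1), 2951032), -1) = Pow(Add(Pow(Add(-268, 118050698), -1), 2951032), -1) = Pow(Add(Pow(118050430, -1), 2951032), -1) = Pow(Add(Rational(1, 118050430), 2951032), -1) = Pow(Rational(348370596543761, 118050430), -1) = Rational(118050430, 348370596543761)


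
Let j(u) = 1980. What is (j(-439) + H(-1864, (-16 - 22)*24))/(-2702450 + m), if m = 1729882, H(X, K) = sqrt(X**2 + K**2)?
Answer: -495/243142 - sqrt(67285)/121571 ≈ -0.0041695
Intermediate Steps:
H(X, K) = sqrt(K**2 + X**2)
(j(-439) + H(-1864, (-16 - 22)*24))/(-2702450 + m) = (1980 + sqrt(((-16 - 22)*24)**2 + (-1864)**2))/(-2702450 + 1729882) = (1980 + sqrt((-38*24)**2 + 3474496))/(-972568) = (1980 + sqrt((-912)**2 + 3474496))*(-1/972568) = (1980 + sqrt(831744 + 3474496))*(-1/972568) = (1980 + sqrt(4306240))*(-1/972568) = (1980 + 8*sqrt(67285))*(-1/972568) = -495/243142 - sqrt(67285)/121571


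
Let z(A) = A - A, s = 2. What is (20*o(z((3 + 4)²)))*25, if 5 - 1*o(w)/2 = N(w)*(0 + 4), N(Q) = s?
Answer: -3000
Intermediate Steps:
z(A) = 0
N(Q) = 2
o(w) = -6 (o(w) = 10 - 4*(0 + 4) = 10 - 4*4 = 10 - 2*8 = 10 - 16 = -6)
(20*o(z((3 + 4)²)))*25 = (20*(-6))*25 = -120*25 = -3000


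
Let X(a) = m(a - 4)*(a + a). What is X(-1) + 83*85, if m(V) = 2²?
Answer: 7047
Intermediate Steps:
m(V) = 4
X(a) = 8*a (X(a) = 4*(a + a) = 4*(2*a) = 8*a)
X(-1) + 83*85 = 8*(-1) + 83*85 = -8 + 7055 = 7047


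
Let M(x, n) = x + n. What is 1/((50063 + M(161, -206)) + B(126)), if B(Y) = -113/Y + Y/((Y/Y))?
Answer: 126/6318031 ≈ 1.9943e-5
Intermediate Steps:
B(Y) = Y - 113/Y (B(Y) = -113/Y + Y/1 = -113/Y + Y*1 = -113/Y + Y = Y - 113/Y)
M(x, n) = n + x
1/((50063 + M(161, -206)) + B(126)) = 1/((50063 + (-206 + 161)) + (126 - 113/126)) = 1/((50063 - 45) + (126 - 113*1/126)) = 1/(50018 + (126 - 113/126)) = 1/(50018 + 15763/126) = 1/(6318031/126) = 126/6318031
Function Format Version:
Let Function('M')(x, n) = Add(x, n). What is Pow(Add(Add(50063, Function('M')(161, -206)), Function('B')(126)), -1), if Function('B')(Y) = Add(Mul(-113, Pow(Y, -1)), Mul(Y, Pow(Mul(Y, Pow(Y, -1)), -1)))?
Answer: Rational(126, 6318031) ≈ 1.9943e-5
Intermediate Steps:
Function('B')(Y) = Add(Y, Mul(-113, Pow(Y, -1))) (Function('B')(Y) = Add(Mul(-113, Pow(Y, -1)), Mul(Y, Pow(1, -1))) = Add(Mul(-113, Pow(Y, -1)), Mul(Y, 1)) = Add(Mul(-113, Pow(Y, -1)), Y) = Add(Y, Mul(-113, Pow(Y, -1))))
Function('M')(x, n) = Add(n, x)
Pow(Add(Add(50063, Function('M')(161, -206)), Function('B')(126)), -1) = Pow(Add(Add(50063, Add(-206, 161)), Add(126, Mul(-113, Pow(126, -1)))), -1) = Pow(Add(Add(50063, -45), Add(126, Mul(-113, Rational(1, 126)))), -1) = Pow(Add(50018, Add(126, Rational(-113, 126))), -1) = Pow(Add(50018, Rational(15763, 126)), -1) = Pow(Rational(6318031, 126), -1) = Rational(126, 6318031)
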